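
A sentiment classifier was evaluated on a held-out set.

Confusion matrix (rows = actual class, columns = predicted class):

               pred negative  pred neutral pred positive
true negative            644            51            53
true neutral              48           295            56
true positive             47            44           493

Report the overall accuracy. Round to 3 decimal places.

0.827

Accuracy = trace / total = (644+295+493=1432) / 1731 = 1432/1731 = 0.827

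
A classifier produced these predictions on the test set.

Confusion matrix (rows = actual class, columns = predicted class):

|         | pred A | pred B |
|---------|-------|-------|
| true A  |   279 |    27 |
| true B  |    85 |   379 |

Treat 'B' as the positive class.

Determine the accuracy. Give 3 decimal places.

Accuracy = (TP+TN)/N = (379+279)/770 = 0.855

0.855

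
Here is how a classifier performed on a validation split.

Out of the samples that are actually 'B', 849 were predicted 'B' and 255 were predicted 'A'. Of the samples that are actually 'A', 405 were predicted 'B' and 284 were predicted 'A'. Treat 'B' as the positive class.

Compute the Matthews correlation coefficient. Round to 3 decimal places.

0.192

MCC = (TP·TN − FP·FN) / √((TP+FP)(TP+FN)(TN+FP)(TN+FN))
Numerator = 849·284 − 405·255 = 137841
Denominator = √(1254·1104·689·539) = √514131954336 = 717029.9536
MCC = 137841 / 717029.9536 = 0.192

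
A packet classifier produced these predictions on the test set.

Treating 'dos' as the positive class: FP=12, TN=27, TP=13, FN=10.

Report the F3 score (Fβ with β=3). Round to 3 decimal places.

0.560

Fβ = (1+β²)·TP / ((1+β²)·TP + β²·FN + FP), with β²=9
= 10·13 / (10·13 + 9·10 + 12) = 0.560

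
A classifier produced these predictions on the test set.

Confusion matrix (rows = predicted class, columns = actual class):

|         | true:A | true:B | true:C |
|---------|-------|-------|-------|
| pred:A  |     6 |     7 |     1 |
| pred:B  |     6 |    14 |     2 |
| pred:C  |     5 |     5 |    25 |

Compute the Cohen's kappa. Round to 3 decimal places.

Observed agreement pₒ = trace/N = 45/71 = 0.6338
Expected agreement pₑ = Σ (rowᵢ·colᵢ)/N² = (17·14 + 26·22 + 28·35)/71² = 0.3551
κ = (pₒ − pₑ)/(1 − pₑ) = (0.6338 − 0.3551)/(1 − 0.3551) = 0.432

0.432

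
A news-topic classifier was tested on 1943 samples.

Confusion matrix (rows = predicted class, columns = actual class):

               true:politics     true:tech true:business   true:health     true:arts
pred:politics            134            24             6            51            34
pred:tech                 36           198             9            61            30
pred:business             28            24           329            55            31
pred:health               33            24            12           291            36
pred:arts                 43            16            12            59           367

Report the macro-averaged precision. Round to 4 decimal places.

Per-class precision (TP/(TP+FP)):
  politics: TP=134, FP=24+6+51+34=115 → 134/249 = 0.53815
  tech: TP=198, FP=36+9+61+30=136 → 198/334 = 0.59281
  business: TP=329, FP=28+24+55+31=138 → 329/467 = 0.70450
  health: TP=291, FP=33+24+12+36=105 → 291/396 = 0.73485
  arts: TP=367, FP=43+16+12+59=130 → 367/497 = 0.73843
Macro-precision = mean = (0.53815 + 0.59281 + 0.70450 + 0.73485 + 0.73843) / 5 = 0.6617

0.6617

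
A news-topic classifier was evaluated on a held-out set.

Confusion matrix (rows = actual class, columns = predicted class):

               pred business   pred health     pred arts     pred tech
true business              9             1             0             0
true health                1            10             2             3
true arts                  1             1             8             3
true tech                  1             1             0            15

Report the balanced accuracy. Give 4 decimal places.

0.7557

Balanced accuracy = mean of per-class recall.
  business: recall = 9/10 = 0.90000
  health: recall = 10/16 = 0.62500
  arts: recall = 8/13 = 0.61538
  tech: recall = 15/17 = 0.88235
Mean = (0.90000 + 0.62500 + 0.61538 + 0.88235) / 4 = 0.7557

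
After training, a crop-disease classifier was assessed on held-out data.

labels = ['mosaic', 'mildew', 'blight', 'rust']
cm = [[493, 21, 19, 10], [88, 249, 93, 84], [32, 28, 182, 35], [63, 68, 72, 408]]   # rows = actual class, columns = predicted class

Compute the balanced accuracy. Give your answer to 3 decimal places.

0.679

Balanced accuracy = mean of per-class recall.
  mosaic: recall = 493/543 = 0.9079
  mildew: recall = 249/514 = 0.4844
  blight: recall = 182/277 = 0.6570
  rust: recall = 408/611 = 0.6678
Mean = (0.9079 + 0.4844 + 0.6570 + 0.6678) / 4 = 0.679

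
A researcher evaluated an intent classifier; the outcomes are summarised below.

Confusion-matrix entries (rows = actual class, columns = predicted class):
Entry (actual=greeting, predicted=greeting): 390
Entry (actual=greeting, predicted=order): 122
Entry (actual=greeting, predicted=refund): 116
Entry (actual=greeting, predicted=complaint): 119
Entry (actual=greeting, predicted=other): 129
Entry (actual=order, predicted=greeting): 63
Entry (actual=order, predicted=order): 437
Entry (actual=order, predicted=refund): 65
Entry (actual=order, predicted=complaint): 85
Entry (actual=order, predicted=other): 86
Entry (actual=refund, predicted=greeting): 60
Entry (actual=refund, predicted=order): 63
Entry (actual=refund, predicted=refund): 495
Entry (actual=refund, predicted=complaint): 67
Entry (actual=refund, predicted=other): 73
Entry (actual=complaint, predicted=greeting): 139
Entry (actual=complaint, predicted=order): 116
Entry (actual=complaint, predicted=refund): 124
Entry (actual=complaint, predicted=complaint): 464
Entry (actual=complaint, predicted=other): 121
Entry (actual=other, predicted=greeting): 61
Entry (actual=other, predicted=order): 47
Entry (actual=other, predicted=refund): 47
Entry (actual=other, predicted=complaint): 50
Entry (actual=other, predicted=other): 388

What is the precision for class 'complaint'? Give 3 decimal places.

precision = TP/(TP+FP).
complaint: TP=464, FP=119+85+67+50=321 → 464/785 = 0.5911

0.591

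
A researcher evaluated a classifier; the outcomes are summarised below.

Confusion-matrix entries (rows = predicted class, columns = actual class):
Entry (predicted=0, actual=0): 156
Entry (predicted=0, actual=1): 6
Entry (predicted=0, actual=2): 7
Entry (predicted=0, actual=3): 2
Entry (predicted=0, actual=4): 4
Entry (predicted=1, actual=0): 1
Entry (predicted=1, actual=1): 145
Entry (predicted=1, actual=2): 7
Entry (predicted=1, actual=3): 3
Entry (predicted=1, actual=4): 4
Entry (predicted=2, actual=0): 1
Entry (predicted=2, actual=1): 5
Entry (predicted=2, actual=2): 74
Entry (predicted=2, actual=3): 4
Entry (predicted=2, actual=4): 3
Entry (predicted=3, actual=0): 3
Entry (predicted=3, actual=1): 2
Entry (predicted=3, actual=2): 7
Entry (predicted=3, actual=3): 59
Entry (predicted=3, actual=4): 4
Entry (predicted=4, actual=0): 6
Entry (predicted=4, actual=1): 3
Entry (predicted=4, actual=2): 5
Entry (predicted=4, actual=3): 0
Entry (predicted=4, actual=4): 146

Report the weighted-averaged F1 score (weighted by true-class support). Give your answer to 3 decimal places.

0.882

Per-class F1 score (2·TP/(2·TP+FP+FN)):
  0: TP=156, FP=6+7+2+4=19, FN=1+1+3+6=11 → 312/342 = 0.9123
  1: TP=145, FP=1+7+3+4=15, FN=6+5+2+3=16 → 290/321 = 0.9034
  2: TP=74, FP=1+5+4+3=13, FN=7+7+7+5=26 → 148/187 = 0.7914
  3: TP=59, FP=3+2+7+4=16, FN=2+3+4+0=9 → 118/143 = 0.8252
  4: TP=146, FP=6+3+5+0=14, FN=4+4+3+4=15 → 292/321 = 0.9097
Weighted-F1 score = Σ (supportᵢ/N)·F1 scoreᵢ with N=657: (167/657)·0.9123 + (161/657)·0.9034 + (100/657)·0.7914 + (68/657)·0.8252 + (161/657)·0.9097 = 0.882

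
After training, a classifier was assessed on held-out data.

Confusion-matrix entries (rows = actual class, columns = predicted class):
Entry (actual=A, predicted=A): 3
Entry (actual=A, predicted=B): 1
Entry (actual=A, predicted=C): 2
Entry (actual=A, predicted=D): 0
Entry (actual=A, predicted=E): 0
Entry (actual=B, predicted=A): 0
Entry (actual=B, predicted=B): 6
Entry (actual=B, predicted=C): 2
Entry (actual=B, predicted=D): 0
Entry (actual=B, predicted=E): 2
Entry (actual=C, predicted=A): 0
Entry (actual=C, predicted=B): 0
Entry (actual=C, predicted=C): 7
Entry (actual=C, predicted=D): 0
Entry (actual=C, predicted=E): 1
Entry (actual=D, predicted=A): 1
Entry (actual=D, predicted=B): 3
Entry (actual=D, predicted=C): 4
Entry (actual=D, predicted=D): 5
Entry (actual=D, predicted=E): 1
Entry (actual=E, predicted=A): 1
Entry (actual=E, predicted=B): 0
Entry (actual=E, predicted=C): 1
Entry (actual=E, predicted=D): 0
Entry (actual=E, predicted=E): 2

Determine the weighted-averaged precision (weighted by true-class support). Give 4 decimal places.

Per-class precision (TP/(TP+FP)):
  A: TP=3, FP=0+0+1+1=2 → 3/5 = 0.60000
  B: TP=6, FP=1+0+3+0=4 → 6/10 = 0.60000
  C: TP=7, FP=2+2+4+1=9 → 7/16 = 0.43750
  D: TP=5, FP=0+0+0+0=0 → 5/5 = 1.00000
  E: TP=2, FP=0+2+1+1=4 → 2/6 = 0.33333
Weighted-precision = Σ (supportᵢ/N)·precisionᵢ with N=42: (6/42)·0.60000 + (10/42)·0.60000 + (8/42)·0.43750 + (14/42)·1.00000 + (4/42)·0.33333 = 0.6770

0.6770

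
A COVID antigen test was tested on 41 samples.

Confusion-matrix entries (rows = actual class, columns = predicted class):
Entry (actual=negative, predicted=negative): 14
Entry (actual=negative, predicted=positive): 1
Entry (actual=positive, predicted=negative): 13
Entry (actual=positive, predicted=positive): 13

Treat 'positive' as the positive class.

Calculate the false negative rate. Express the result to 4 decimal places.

0.5000

FNR = FN/(FN+TP) = 13/(13+13) = 0.5000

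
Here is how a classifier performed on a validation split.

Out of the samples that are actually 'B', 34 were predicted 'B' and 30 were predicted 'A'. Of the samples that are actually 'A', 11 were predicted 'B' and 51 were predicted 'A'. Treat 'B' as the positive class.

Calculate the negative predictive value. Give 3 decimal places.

0.630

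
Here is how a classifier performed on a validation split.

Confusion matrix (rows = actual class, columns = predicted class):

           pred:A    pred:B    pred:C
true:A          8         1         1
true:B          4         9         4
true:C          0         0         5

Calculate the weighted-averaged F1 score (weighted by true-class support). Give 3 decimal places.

Per-class F1 score (2·TP/(2·TP+FP+FN)):
  A: TP=8, FP=4+0=4, FN=1+1=2 → 16/22 = 0.7273
  B: TP=9, FP=1+0=1, FN=4+4=8 → 18/27 = 0.6667
  C: TP=5, FP=1+4=5, FN=0+0=0 → 10/15 = 0.6667
Weighted-F1 score = Σ (supportᵢ/N)·F1 scoreᵢ with N=32: (10/32)·0.7273 + (17/32)·0.6667 + (5/32)·0.6667 = 0.686

0.686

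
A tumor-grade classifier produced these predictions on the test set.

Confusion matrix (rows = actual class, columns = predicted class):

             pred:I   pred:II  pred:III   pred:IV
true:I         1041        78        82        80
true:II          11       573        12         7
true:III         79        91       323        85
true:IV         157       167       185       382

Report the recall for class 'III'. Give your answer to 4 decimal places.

recall = TP/(TP+FN).
III: TP=323, FN=79+91+85=255 → 323/578 = 0.55882

0.5588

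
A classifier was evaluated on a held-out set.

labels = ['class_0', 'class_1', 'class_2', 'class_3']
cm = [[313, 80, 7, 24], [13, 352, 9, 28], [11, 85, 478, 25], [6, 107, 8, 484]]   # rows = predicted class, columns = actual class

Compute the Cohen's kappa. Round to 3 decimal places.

0.735

Observed agreement pₒ = trace/N = 1627/2030 = 0.8015
Expected agreement pₑ = Σ (rowᵢ·colᵢ)/N² = (343·424 + 624·402 + 502·599 + 561·605)/2030² = 0.2515
κ = (pₒ − pₑ)/(1 − pₑ) = (0.8015 − 0.2515)/(1 − 0.2515) = 0.735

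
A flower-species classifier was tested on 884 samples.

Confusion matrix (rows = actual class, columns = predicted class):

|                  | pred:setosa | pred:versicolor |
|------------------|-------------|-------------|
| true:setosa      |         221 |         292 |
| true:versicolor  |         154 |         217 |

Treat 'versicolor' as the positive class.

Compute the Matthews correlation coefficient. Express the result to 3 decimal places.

0.016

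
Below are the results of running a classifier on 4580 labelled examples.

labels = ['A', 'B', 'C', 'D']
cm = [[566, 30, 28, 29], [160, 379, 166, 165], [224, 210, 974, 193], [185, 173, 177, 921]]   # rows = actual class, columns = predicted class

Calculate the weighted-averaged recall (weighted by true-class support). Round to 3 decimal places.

0.620

Per-class recall (TP/(TP+FN)):
  A: TP=566, FN=30+28+29=87 → 566/653 = 0.8668
  B: TP=379, FN=160+166+165=491 → 379/870 = 0.4356
  C: TP=974, FN=224+210+193=627 → 974/1601 = 0.6084
  D: TP=921, FN=185+173+177=535 → 921/1456 = 0.6326
Weighted-recall = Σ (supportᵢ/N)·recallᵢ with N=4580: (653/4580)·0.8668 + (870/4580)·0.4356 + (1601/4580)·0.6084 + (1456/4580)·0.6326 = 0.620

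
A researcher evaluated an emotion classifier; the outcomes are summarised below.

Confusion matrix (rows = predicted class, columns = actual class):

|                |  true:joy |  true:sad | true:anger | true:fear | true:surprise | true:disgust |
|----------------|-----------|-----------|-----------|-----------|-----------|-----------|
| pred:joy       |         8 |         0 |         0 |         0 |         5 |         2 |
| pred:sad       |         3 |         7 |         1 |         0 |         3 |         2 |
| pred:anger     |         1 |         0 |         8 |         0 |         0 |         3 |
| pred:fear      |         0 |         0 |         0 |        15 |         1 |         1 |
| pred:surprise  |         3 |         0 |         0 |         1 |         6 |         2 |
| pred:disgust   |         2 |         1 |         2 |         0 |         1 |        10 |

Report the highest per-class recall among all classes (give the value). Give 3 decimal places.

0.938

Per-class recall (TP/(TP+FN)):
  joy: TP=8, FN=3+1+0+3+2=9 → 8/17 = 0.4706
  sad: TP=7, FN=0+0+0+0+1=1 → 7/8 = 0.8750
  anger: TP=8, FN=0+1+0+0+2=3 → 8/11 = 0.7273
  fear: TP=15, FN=0+0+0+1+0=1 → 15/16 = 0.9375
  surprise: TP=6, FN=5+3+0+1+1=10 → 6/16 = 0.3750
  disgust: TP=10, FN=2+2+3+1+2=10 → 10/20 = 0.5000
Highest is class 'fear' with recall = 0.938.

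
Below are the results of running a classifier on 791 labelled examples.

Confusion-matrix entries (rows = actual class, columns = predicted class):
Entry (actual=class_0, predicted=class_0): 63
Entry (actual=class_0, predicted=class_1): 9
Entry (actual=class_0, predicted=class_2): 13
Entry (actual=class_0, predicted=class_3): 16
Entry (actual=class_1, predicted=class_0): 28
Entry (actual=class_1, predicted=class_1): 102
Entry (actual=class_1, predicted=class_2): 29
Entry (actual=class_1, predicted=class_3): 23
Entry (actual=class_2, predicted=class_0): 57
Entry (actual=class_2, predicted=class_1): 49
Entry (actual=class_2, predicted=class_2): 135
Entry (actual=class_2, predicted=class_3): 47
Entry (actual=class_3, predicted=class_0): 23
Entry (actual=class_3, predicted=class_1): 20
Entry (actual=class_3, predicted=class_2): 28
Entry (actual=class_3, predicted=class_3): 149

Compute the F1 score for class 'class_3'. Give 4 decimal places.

Treat 'class_3' as positive and all other classes as negative.
F1 score = 2·TP/(2·TP+FP+FN).
class_3: TP=149, FP=16+23+47=86, FN=23+20+28=71 → 298/455 = 0.65495

0.6549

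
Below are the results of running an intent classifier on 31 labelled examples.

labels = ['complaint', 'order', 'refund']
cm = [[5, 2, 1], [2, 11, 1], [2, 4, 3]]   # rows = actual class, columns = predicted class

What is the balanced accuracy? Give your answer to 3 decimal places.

0.581

Balanced accuracy = mean of per-class recall.
  complaint: recall = 5/8 = 0.6250
  order: recall = 11/14 = 0.7857
  refund: recall = 3/9 = 0.3333
Mean = (0.6250 + 0.7857 + 0.3333) / 3 = 0.581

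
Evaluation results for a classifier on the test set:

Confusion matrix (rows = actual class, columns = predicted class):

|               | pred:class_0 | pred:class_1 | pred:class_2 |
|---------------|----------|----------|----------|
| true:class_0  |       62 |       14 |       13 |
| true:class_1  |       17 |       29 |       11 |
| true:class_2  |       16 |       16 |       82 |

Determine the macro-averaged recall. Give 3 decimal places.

0.642

Per-class recall (TP/(TP+FN)):
  class_0: TP=62, FN=14+13=27 → 62/89 = 0.6966
  class_1: TP=29, FN=17+11=28 → 29/57 = 0.5088
  class_2: TP=82, FN=16+16=32 → 82/114 = 0.7193
Macro-recall = mean = (0.6966 + 0.5088 + 0.7193) / 3 = 0.642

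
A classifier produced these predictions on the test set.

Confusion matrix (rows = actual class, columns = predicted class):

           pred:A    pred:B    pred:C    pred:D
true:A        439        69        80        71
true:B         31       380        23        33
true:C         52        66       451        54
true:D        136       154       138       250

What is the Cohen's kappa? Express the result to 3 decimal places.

0.504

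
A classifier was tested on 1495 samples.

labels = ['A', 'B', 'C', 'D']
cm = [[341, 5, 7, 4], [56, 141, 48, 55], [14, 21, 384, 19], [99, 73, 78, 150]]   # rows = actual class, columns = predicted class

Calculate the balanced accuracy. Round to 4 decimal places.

Balanced accuracy = mean of per-class recall.
  A: recall = 341/357 = 0.95518
  B: recall = 141/300 = 0.47000
  C: recall = 384/438 = 0.87671
  D: recall = 150/400 = 0.37500
Mean = (0.95518 + 0.47000 + 0.87671 + 0.37500) / 4 = 0.6692

0.6692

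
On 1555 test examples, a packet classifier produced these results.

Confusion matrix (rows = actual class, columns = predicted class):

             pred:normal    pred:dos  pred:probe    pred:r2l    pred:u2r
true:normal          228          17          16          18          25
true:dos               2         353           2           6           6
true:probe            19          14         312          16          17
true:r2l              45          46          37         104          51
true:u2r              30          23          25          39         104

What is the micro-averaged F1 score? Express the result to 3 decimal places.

0.708

Micro-averaging pools counts across classes: ΣTP=1101, ΣFP=454, ΣFN=454.
Micro-F1 score = 2·TP/(2·TP+FP+FN) on pooled counts = 0.708 (equals overall accuracy in single-label multiclass).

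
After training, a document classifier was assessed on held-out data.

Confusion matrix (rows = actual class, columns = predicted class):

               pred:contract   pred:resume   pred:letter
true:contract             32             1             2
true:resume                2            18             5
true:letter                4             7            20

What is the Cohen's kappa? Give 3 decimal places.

0.650

Observed agreement pₒ = trace/N = 70/91 = 0.7692
Expected agreement pₑ = Σ (rowᵢ·colᵢ)/N² = (35·38 + 25·26 + 31·27)/91² = 0.3402
κ = (pₒ − pₑ)/(1 − pₑ) = (0.7692 − 0.3402)/(1 − 0.3402) = 0.650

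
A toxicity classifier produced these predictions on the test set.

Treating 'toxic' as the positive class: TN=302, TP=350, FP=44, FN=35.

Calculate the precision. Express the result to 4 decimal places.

0.8883

Precision = TP/(TP+FP) = 350/(350+44) = 350/394 = 0.8883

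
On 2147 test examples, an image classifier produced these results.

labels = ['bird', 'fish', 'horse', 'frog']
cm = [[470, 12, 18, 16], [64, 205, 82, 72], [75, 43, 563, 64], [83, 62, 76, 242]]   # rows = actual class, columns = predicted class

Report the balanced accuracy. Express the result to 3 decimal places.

0.668

Balanced accuracy = mean of per-class recall.
  bird: recall = 470/516 = 0.9109
  fish: recall = 205/423 = 0.4846
  horse: recall = 563/745 = 0.7557
  frog: recall = 242/463 = 0.5227
Mean = (0.9109 + 0.4846 + 0.7557 + 0.5227) / 4 = 0.668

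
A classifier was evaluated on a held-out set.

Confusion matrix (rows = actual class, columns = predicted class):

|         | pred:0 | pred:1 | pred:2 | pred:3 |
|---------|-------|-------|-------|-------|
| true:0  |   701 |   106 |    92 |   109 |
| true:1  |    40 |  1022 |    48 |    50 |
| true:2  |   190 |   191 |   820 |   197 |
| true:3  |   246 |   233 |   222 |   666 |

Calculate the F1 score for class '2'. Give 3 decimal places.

0.636

Treat '2' as positive and all other classes as negative.
F1 score = 2·TP/(2·TP+FP+FN).
2: TP=820, FP=92+48+222=362, FN=190+191+197=578 → 1640/2580 = 0.6357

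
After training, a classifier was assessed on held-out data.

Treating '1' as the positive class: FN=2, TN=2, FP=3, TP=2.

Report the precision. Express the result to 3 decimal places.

0.400

Precision = TP/(TP+FP) = 2/(2+3) = 2/5 = 0.400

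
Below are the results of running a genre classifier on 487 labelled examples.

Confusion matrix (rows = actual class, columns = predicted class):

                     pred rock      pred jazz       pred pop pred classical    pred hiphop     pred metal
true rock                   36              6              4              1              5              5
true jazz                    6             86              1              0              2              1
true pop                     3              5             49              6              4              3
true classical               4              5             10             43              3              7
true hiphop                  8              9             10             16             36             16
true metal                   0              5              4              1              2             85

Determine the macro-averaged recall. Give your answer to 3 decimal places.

0.680

Per-class recall (TP/(TP+FN)):
  rock: TP=36, FN=6+4+1+5+5=21 → 36/57 = 0.6316
  jazz: TP=86, FN=6+1+0+2+1=10 → 86/96 = 0.8958
  pop: TP=49, FN=3+5+6+4+3=21 → 49/70 = 0.7000
  classical: TP=43, FN=4+5+10+3+7=29 → 43/72 = 0.5972
  hiphop: TP=36, FN=8+9+10+16+16=59 → 36/95 = 0.3789
  metal: TP=85, FN=0+5+4+1+2=12 → 85/97 = 0.8763
Macro-recall = mean = (0.6316 + 0.8958 + 0.7000 + 0.5972 + 0.3789 + 0.8763) / 6 = 0.680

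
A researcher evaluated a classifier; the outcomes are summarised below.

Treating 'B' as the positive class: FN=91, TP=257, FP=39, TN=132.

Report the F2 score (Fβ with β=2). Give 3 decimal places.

0.761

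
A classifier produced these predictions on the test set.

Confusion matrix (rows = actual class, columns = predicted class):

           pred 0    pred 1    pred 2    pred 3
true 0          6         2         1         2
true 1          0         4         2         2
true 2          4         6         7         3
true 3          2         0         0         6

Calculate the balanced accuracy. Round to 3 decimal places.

0.536

Balanced accuracy = mean of per-class recall.
  0: recall = 6/11 = 0.5455
  1: recall = 4/8 = 0.5000
  2: recall = 7/20 = 0.3500
  3: recall = 6/8 = 0.7500
Mean = (0.5455 + 0.5000 + 0.3500 + 0.7500) / 4 = 0.536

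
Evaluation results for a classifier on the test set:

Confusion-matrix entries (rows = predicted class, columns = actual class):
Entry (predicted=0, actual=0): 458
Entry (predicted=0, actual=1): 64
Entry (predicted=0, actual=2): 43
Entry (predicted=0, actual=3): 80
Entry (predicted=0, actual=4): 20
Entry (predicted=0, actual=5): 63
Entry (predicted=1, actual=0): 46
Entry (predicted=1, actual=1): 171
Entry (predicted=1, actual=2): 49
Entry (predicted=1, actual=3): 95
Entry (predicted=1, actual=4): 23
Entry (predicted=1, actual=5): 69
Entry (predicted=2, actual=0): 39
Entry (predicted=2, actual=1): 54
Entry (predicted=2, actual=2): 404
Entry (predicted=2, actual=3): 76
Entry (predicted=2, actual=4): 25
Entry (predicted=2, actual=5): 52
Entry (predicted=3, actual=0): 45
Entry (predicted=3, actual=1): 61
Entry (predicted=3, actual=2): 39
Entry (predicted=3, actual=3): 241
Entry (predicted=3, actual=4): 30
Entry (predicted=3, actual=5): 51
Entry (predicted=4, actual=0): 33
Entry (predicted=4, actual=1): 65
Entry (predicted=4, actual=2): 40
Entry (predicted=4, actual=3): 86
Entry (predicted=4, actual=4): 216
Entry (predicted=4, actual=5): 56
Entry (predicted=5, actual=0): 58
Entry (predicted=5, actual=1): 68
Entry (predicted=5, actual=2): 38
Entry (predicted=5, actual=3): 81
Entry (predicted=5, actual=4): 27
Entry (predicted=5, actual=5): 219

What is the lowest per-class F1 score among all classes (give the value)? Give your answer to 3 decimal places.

0.365

Per-class F1 score (2·TP/(2·TP+FP+FN)):
  0: TP=458, FP=64+43+80+20+63=270, FN=46+39+45+33+58=221 → 916/1407 = 0.6510
  1: TP=171, FP=46+49+95+23+69=282, FN=64+54+61+65+68=312 → 342/936 = 0.3654
  2: TP=404, FP=39+54+76+25+52=246, FN=43+49+39+40+38=209 → 808/1263 = 0.6397
  3: TP=241, FP=45+61+39+30+51=226, FN=80+95+76+86+81=418 → 482/1126 = 0.4281
  4: TP=216, FP=33+65+40+86+56=280, FN=20+23+25+30+27=125 → 432/837 = 0.5161
  5: TP=219, FP=58+68+38+81+27=272, FN=63+69+52+51+56=291 → 438/1001 = 0.4376
Lowest is class '1' with F1 score = 0.365.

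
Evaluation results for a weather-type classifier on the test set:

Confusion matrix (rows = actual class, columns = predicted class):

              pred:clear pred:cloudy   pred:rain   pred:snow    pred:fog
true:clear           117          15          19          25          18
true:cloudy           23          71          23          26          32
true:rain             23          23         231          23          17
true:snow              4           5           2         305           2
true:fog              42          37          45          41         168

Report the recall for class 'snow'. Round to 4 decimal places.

0.9591

recall = TP/(TP+FN).
snow: TP=305, FN=4+5+2+2=13 → 305/318 = 0.95912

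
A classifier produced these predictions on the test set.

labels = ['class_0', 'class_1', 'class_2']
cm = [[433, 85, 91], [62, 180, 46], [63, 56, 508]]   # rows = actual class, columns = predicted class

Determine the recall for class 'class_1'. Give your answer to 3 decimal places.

0.625

recall = TP/(TP+FN).
class_1: TP=180, FN=62+46=108 → 180/288 = 0.6250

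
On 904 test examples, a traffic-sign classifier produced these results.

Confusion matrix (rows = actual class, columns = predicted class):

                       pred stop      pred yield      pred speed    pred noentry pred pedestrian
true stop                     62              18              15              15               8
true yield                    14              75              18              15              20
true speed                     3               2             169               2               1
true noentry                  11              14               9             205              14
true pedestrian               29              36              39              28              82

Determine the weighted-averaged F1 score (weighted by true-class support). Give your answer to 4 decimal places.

Per-class F1 score (2·TP/(2·TP+FP+FN)):
  stop: TP=62, FP=14+3+11+29=57, FN=18+15+15+8=56 → 124/237 = 0.52321
  yield: TP=75, FP=18+2+14+36=70, FN=14+18+15+20=67 → 150/287 = 0.52265
  speed: TP=169, FP=15+18+9+39=81, FN=3+2+2+1=8 → 338/427 = 0.79157
  noentry: TP=205, FP=15+15+2+28=60, FN=11+14+9+14=48 → 410/518 = 0.79151
  pedestrian: TP=82, FP=8+20+1+14=43, FN=29+36+39+28=132 → 164/339 = 0.48378
Weighted-F1 score = Σ (supportᵢ/N)·F1 scoreᵢ with N=904: (118/904)·0.52321 + (142/904)·0.52265 + (177/904)·0.79157 + (253/904)·0.79151 + (214/904)·0.48378 = 0.6414

0.6414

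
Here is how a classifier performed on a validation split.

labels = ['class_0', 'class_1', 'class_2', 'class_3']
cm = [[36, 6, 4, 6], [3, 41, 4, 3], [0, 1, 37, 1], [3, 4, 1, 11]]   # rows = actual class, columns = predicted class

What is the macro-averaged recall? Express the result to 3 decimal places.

Per-class recall (TP/(TP+FN)):
  class_0: TP=36, FN=6+4+6=16 → 36/52 = 0.6923
  class_1: TP=41, FN=3+4+3=10 → 41/51 = 0.8039
  class_2: TP=37, FN=0+1+1=2 → 37/39 = 0.9487
  class_3: TP=11, FN=3+4+1=8 → 11/19 = 0.5789
Macro-recall = mean = (0.6923 + 0.8039 + 0.9487 + 0.5789) / 4 = 0.756

0.756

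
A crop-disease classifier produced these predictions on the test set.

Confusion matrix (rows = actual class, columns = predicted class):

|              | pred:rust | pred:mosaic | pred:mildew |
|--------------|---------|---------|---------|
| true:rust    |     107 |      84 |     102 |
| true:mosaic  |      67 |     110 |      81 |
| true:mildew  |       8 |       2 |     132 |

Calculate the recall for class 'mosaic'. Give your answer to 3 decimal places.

0.426

One-vs-rest for 'mosaic': TP = diagonal; FP = other classes predicted 'mosaic'; FN = 'mosaic' predicted as other.
recall = TP/(TP+FN).
mosaic: TP=110, FN=67+81=148 → 110/258 = 0.4264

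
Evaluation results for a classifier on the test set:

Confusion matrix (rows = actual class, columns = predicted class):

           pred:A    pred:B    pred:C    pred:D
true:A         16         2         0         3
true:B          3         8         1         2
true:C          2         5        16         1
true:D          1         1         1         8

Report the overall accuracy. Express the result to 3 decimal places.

Accuracy = trace / total = (16+8+16+8=48) / 70 = 48/70 = 0.686

0.686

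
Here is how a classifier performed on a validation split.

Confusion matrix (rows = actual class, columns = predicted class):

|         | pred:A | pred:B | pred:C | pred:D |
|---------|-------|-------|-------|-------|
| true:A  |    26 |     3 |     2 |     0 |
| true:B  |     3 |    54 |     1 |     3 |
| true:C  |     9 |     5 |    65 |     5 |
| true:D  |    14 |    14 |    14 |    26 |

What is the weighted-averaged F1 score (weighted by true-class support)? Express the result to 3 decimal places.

0.688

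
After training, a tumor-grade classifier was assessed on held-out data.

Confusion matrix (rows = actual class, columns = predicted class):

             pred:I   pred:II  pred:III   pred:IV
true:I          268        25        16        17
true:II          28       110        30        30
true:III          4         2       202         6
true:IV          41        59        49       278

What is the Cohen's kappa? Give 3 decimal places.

Observed agreement pₒ = trace/N = 858/1165 = 0.7365
Expected agreement pₑ = Σ (rowᵢ·colᵢ)/N² = (326·341 + 198·196 + 214·297 + 427·331)/1165² = 0.2615
κ = (pₒ − pₑ)/(1 − pₑ) = (0.7365 − 0.2615)/(1 − 0.2615) = 0.643

0.643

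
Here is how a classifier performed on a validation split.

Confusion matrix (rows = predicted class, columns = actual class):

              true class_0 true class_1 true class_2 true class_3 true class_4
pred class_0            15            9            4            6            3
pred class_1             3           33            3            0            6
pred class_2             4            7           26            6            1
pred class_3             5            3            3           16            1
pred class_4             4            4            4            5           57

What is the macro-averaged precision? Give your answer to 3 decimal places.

Per-class precision (TP/(TP+FP)):
  class_0: TP=15, FP=9+4+6+3=22 → 15/37 = 0.4054
  class_1: TP=33, FP=3+3+0+6=12 → 33/45 = 0.7333
  class_2: TP=26, FP=4+7+6+1=18 → 26/44 = 0.5909
  class_3: TP=16, FP=5+3+3+1=12 → 16/28 = 0.5714
  class_4: TP=57, FP=4+4+4+5=17 → 57/74 = 0.7703
Macro-precision = mean = (0.4054 + 0.7333 + 0.5909 + 0.5714 + 0.7703) / 5 = 0.614

0.614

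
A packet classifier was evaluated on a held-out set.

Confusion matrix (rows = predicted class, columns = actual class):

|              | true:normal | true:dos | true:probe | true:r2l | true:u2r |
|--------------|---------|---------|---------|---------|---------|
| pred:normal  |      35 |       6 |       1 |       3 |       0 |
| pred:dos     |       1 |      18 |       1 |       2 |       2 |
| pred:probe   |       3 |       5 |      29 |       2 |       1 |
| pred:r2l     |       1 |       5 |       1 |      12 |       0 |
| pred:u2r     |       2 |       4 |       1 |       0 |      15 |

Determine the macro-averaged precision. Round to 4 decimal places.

Per-class precision (TP/(TP+FP)):
  normal: TP=35, FP=6+1+3+0=10 → 35/45 = 0.77778
  dos: TP=18, FP=1+1+2+2=6 → 18/24 = 0.75000
  probe: TP=29, FP=3+5+2+1=11 → 29/40 = 0.72500
  r2l: TP=12, FP=1+5+1+0=7 → 12/19 = 0.63158
  u2r: TP=15, FP=2+4+1+0=7 → 15/22 = 0.68182
Macro-precision = mean = (0.77778 + 0.75000 + 0.72500 + 0.63158 + 0.68182) / 5 = 0.7132

0.7132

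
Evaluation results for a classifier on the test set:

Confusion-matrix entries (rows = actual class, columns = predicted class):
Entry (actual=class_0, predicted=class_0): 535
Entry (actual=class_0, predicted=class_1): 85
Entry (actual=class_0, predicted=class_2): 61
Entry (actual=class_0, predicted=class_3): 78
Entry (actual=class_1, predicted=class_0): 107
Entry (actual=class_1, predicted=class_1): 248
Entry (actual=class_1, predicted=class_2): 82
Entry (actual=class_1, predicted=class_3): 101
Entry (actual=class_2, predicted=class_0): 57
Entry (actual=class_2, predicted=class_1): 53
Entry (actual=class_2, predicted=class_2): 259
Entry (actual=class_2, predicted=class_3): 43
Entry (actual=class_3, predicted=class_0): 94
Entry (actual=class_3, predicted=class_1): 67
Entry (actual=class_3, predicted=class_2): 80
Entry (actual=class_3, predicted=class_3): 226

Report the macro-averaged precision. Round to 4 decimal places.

Per-class precision (TP/(TP+FP)):
  class_0: TP=535, FP=107+57+94=258 → 535/793 = 0.67465
  class_1: TP=248, FP=85+53+67=205 → 248/453 = 0.54746
  class_2: TP=259, FP=61+82+80=223 → 259/482 = 0.53734
  class_3: TP=226, FP=78+101+43=222 → 226/448 = 0.50446
Macro-precision = mean = (0.67465 + 0.54746 + 0.53734 + 0.50446) / 4 = 0.5660

0.5660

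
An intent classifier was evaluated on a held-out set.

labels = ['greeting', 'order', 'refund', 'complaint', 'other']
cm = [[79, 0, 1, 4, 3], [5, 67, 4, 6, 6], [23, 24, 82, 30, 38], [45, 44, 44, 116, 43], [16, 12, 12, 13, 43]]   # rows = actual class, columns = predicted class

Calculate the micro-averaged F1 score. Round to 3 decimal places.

Micro-averaging pools counts across classes: ΣTP=387, ΣFP=373, ΣFN=373.
Micro-F1 score = 2·TP/(2·TP+FP+FN) on pooled counts = 0.509 (equals overall accuracy in single-label multiclass).

0.509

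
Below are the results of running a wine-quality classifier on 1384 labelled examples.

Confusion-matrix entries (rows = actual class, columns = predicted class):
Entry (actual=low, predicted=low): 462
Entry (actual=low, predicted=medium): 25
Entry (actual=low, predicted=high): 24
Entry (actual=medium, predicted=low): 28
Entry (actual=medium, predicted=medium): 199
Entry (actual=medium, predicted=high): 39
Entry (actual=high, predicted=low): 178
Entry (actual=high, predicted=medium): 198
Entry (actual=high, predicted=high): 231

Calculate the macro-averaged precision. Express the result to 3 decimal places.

0.650

Per-class precision (TP/(TP+FP)):
  low: TP=462, FP=28+178=206 → 462/668 = 0.6916
  medium: TP=199, FP=25+198=223 → 199/422 = 0.4716
  high: TP=231, FP=24+39=63 → 231/294 = 0.7857
Macro-precision = mean = (0.6916 + 0.4716 + 0.7857) / 3 = 0.650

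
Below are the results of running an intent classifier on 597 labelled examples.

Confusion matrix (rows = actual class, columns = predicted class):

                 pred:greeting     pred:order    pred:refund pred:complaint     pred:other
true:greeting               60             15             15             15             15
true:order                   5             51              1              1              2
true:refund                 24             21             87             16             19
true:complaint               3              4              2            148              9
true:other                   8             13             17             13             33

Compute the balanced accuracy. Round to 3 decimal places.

0.631

Balanced accuracy = mean of per-class recall.
  greeting: recall = 60/120 = 0.5000
  order: recall = 51/60 = 0.8500
  refund: recall = 87/167 = 0.5210
  complaint: recall = 148/166 = 0.8916
  other: recall = 33/84 = 0.3929
Mean = (0.5000 + 0.8500 + 0.5210 + 0.8916 + 0.3929) / 5 = 0.631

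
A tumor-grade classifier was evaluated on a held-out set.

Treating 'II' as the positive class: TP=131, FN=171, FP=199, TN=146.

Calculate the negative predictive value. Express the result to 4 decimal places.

NPV = TN/(TN+FN) = 146/(146+171) = 0.4606

0.4606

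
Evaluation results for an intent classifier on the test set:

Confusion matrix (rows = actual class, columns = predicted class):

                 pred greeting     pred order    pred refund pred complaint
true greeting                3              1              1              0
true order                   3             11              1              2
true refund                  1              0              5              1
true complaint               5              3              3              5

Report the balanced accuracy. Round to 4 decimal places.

Balanced accuracy = mean of per-class recall.
  greeting: recall = 3/5 = 0.60000
  order: recall = 11/17 = 0.64706
  refund: recall = 5/7 = 0.71429
  complaint: recall = 5/16 = 0.31250
Mean = (0.60000 + 0.64706 + 0.71429 + 0.31250) / 4 = 0.5685

0.5685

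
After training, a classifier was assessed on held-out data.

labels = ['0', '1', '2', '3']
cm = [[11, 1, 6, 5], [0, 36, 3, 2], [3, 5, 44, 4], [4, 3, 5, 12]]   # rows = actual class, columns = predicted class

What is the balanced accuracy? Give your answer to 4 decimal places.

Balanced accuracy = mean of per-class recall.
  0: recall = 11/23 = 0.47826
  1: recall = 36/41 = 0.87805
  2: recall = 44/56 = 0.78571
  3: recall = 12/24 = 0.50000
Mean = (0.47826 + 0.87805 + 0.78571 + 0.50000) / 4 = 0.6605

0.6605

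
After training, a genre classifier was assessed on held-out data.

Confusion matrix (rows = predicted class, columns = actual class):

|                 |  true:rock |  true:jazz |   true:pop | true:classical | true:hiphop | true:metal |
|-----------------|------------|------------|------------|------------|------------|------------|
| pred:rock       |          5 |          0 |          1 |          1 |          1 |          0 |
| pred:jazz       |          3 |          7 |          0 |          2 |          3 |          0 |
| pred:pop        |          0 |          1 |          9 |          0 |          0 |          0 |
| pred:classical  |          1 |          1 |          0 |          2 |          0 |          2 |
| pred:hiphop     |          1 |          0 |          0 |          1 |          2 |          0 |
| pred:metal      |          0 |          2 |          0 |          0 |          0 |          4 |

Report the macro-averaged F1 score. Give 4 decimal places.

0.5657

Per-class F1 score (2·TP/(2·TP+FP+FN)):
  rock: TP=5, FP=0+1+1+1+0=3, FN=3+0+1+1+0=5 → 10/18 = 0.55556
  jazz: TP=7, FP=3+0+2+3+0=8, FN=0+1+1+0+2=4 → 14/26 = 0.53846
  pop: TP=9, FP=0+1+0+0+0=1, FN=1+0+0+0+0=1 → 18/20 = 0.90000
  classical: TP=2, FP=1+1+0+0+2=4, FN=1+2+0+1+0=4 → 4/12 = 0.33333
  hiphop: TP=2, FP=1+0+0+1+0=2, FN=1+3+0+0+0=4 → 4/10 = 0.40000
  metal: TP=4, FP=0+2+0+0+0=2, FN=0+0+0+2+0=2 → 8/12 = 0.66667
Macro-F1 score = mean = (0.55556 + 0.53846 + 0.90000 + 0.33333 + 0.40000 + 0.66667) / 6 = 0.5657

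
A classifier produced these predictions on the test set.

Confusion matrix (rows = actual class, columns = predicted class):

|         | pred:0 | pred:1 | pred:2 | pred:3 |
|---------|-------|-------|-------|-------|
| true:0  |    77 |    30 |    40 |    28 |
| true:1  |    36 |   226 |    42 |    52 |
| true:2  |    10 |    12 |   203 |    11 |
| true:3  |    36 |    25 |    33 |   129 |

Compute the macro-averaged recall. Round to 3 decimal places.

0.628

Per-class recall (TP/(TP+FN)):
  0: TP=77, FN=30+40+28=98 → 77/175 = 0.4400
  1: TP=226, FN=36+42+52=130 → 226/356 = 0.6348
  2: TP=203, FN=10+12+11=33 → 203/236 = 0.8602
  3: TP=129, FN=36+25+33=94 → 129/223 = 0.5785
Macro-recall = mean = (0.4400 + 0.6348 + 0.8602 + 0.5785) / 4 = 0.628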